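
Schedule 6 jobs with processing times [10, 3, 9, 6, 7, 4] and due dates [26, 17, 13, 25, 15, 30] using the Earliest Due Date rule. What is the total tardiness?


Sort by due date (EDD order): [(9, 13), (7, 15), (3, 17), (6, 25), (10, 26), (4, 30)]
Compute completion times and tardiness:
  Job 1: p=9, d=13, C=9, tardiness=max(0,9-13)=0
  Job 2: p=7, d=15, C=16, tardiness=max(0,16-15)=1
  Job 3: p=3, d=17, C=19, tardiness=max(0,19-17)=2
  Job 4: p=6, d=25, C=25, tardiness=max(0,25-25)=0
  Job 5: p=10, d=26, C=35, tardiness=max(0,35-26)=9
  Job 6: p=4, d=30, C=39, tardiness=max(0,39-30)=9
Total tardiness = 21

21


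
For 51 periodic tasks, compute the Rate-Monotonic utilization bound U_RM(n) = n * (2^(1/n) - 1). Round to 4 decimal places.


Compute 2^(1/51) = 1.0136839003
Subtract 1: 1.0136839003 - 1 = 0.0136839003
Multiply by n: 51 * 0.0136839003 = 0.6978789153
Round to 4 dp: 0.6979

0.6979


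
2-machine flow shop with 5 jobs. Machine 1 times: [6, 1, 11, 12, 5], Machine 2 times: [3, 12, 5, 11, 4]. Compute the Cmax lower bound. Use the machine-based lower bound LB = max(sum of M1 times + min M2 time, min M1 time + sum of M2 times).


LB1 = sum(M1 times) + min(M2 times) = 35 + 3 = 38
LB2 = min(M1 times) + sum(M2 times) = 1 + 35 = 36
Lower bound = max(LB1, LB2) = max(38, 36) = 38

38


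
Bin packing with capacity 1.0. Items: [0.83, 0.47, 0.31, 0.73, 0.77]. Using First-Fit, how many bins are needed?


Place items sequentially using First-Fit:
  Item 0.83 -> new Bin 1
  Item 0.47 -> new Bin 2
  Item 0.31 -> Bin 2 (now 0.78)
  Item 0.73 -> new Bin 3
  Item 0.77 -> new Bin 4
Total bins used = 4

4


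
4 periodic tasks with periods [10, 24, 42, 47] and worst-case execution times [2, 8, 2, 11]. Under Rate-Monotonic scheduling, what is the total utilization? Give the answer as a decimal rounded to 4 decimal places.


Compute individual utilizations (exact fractions):
  Task 1: C/T = 2/10 = 1/5 (approx. 0.2)
  Task 2: C/T = 8/24 = 1/3 (approx. 0.3333)
  Task 3: C/T = 2/42 = 1/21 (approx. 0.0476)
  Task 4: C/T = 11/47 (approx. 0.234)
Total utilization U = 1/5 + 1/3 + 1/21 + 11/47 = 4022/4935
Rounded to 4 decimal places: U = 0.8150
RM (Liu & Layland) bound for 4 tasks = 0.756828; compare with U = 4022/4935 (approx. 0.814995)
bound < U <= 1, so the RM sufficient condition is not met (inconclusive; an exact test such as response-time analysis is needed).

0.8150


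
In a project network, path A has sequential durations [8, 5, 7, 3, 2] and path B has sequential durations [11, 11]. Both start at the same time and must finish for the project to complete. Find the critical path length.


Path A total = 8 + 5 + 7 + 3 + 2 = 25
Path B total = 11 + 11 = 22
Critical path = longest path = max(25, 22) = 25

25


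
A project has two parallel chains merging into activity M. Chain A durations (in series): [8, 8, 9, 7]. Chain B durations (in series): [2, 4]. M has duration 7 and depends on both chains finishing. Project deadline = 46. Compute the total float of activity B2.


Forward pass: ES(B2) = sum of predecessors on chain B = 2
EF = ES + duration = 2 + 4 = 6
Backward pass: LF(M) = deadline = 46; LS(M) = 46 - 7 = 39
LF(B2) = LS(M) - sum(successors on chain B) = 39 - 0 = 39
LS = LF - duration = 39 - 4 = 35
Total float = LS - ES = 35 - 2 = 33

33


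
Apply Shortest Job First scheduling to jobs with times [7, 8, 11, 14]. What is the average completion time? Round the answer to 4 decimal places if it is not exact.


SJF order (ascending): [7, 8, 11, 14]
Completion times:
  Job 1: burst=7, C=7
  Job 2: burst=8, C=15
  Job 3: burst=11, C=26
  Job 4: burst=14, C=40
Average completion = 88/4 = 22.0

22.0


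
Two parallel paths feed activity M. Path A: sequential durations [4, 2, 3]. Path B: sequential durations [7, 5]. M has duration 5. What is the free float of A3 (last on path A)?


ES(A3) = sum of predecessors on chain A = 6
EF(A3) = ES + duration = 6 + 3 = 9
Successor of A3 is M. ES(M) = max(sum(A), sum(B)) = max(9, 12) = 12
Free float = ES(successor) - EF(current) = 12 - 9 = 3

3


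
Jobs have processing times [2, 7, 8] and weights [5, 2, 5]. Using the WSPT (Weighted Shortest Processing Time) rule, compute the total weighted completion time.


Compute p/w ratios and sort ascending (WSPT): [(2, 5), (8, 5), (7, 2)]
Compute weighted completion times:
  Job (p=2,w=5): C=2, w*C=5*2=10
  Job (p=8,w=5): C=10, w*C=5*10=50
  Job (p=7,w=2): C=17, w*C=2*17=34
Total weighted completion time = 94

94


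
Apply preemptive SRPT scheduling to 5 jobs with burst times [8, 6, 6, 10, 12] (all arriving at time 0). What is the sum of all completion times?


Since all jobs arrive at t=0, SRPT equals SPT ordering.
SPT order: [6, 6, 8, 10, 12]
Completion times:
  Job 1: p=6, C=6
  Job 2: p=6, C=12
  Job 3: p=8, C=20
  Job 4: p=10, C=30
  Job 5: p=12, C=42
Total completion time = 6 + 12 + 20 + 30 + 42 = 110

110


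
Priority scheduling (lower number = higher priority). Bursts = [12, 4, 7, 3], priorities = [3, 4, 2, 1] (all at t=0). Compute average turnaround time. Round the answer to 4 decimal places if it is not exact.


Sort by priority (ascending = highest first):
Order: [(1, 3), (2, 7), (3, 12), (4, 4)]
Completion times:
  Priority 1, burst=3, C=3
  Priority 2, burst=7, C=10
  Priority 3, burst=12, C=22
  Priority 4, burst=4, C=26
Average turnaround = 61/4 = 15.25

15.25


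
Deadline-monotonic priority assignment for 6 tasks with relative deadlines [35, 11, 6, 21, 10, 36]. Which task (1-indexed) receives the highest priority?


Sort tasks by relative deadline (ascending):
  Task 3: deadline = 6
  Task 5: deadline = 10
  Task 2: deadline = 11
  Task 4: deadline = 21
  Task 1: deadline = 35
  Task 6: deadline = 36
Priority order (highest first): [3, 5, 2, 4, 1, 6]
Highest priority task = 3

3


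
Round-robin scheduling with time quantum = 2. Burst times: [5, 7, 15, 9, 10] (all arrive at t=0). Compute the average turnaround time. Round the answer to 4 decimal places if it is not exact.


Time quantum = 2
Execution trace:
  J1 runs 2 units, time = 2
  J2 runs 2 units, time = 4
  J3 runs 2 units, time = 6
  J4 runs 2 units, time = 8
  J5 runs 2 units, time = 10
  J1 runs 2 units, time = 12
  J2 runs 2 units, time = 14
  J3 runs 2 units, time = 16
  J4 runs 2 units, time = 18
  J5 runs 2 units, time = 20
  J1 runs 1 units, time = 21
  J2 runs 2 units, time = 23
  J3 runs 2 units, time = 25
  J4 runs 2 units, time = 27
  J5 runs 2 units, time = 29
  J2 runs 1 units, time = 30
  J3 runs 2 units, time = 32
  J4 runs 2 units, time = 34
  J5 runs 2 units, time = 36
  J3 runs 2 units, time = 38
  J4 runs 1 units, time = 39
  J5 runs 2 units, time = 41
  J3 runs 2 units, time = 43
  J3 runs 2 units, time = 45
  J3 runs 1 units, time = 46
Finish times: [21, 30, 46, 39, 41]
Average turnaround = 177/5 = 35.4

35.4


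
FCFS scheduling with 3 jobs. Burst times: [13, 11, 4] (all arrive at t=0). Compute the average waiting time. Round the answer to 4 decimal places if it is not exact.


FCFS order (as given): [13, 11, 4]
Waiting times:
  Job 1: wait = 0
  Job 2: wait = 13
  Job 3: wait = 24
Sum of waiting times = 37
Average waiting time = 37/3 = 12.3333

12.3333


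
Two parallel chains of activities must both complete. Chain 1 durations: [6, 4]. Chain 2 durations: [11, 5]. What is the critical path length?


Path A total = 6 + 4 = 10
Path B total = 11 + 5 = 16
Critical path = longest path = max(10, 16) = 16

16


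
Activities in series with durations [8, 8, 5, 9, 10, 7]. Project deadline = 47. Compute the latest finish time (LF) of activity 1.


LF(activity 1) = deadline - sum of successor durations
Successors: activities 2 through 6 with durations [8, 5, 9, 10, 7]
Sum of successor durations = 39
LF = 47 - 39 = 8

8


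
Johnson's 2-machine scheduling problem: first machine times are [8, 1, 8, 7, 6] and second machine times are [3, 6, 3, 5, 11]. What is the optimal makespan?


Apply Johnson's rule:
  Group 1 (a <= b): [(2, 1, 6), (5, 6, 11)]
  Group 2 (a > b): [(4, 7, 5), (1, 8, 3), (3, 8, 3)]
Optimal job order: [2, 5, 4, 1, 3]
Schedule:
  Job 2: M1 done at 1, M2 done at 7
  Job 5: M1 done at 7, M2 done at 18
  Job 4: M1 done at 14, M2 done at 23
  Job 1: M1 done at 22, M2 done at 26
  Job 3: M1 done at 30, M2 done at 33
Makespan = 33

33


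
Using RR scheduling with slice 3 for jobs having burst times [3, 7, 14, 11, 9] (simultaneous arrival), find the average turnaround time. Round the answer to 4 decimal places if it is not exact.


Time quantum = 3
Execution trace:
  J1 runs 3 units, time = 3
  J2 runs 3 units, time = 6
  J3 runs 3 units, time = 9
  J4 runs 3 units, time = 12
  J5 runs 3 units, time = 15
  J2 runs 3 units, time = 18
  J3 runs 3 units, time = 21
  J4 runs 3 units, time = 24
  J5 runs 3 units, time = 27
  J2 runs 1 units, time = 28
  J3 runs 3 units, time = 31
  J4 runs 3 units, time = 34
  J5 runs 3 units, time = 37
  J3 runs 3 units, time = 40
  J4 runs 2 units, time = 42
  J3 runs 2 units, time = 44
Finish times: [3, 28, 44, 42, 37]
Average turnaround = 154/5 = 30.8

30.8


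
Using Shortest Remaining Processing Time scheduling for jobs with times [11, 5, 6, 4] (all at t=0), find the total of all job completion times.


Since all jobs arrive at t=0, SRPT equals SPT ordering.
SPT order: [4, 5, 6, 11]
Completion times:
  Job 1: p=4, C=4
  Job 2: p=5, C=9
  Job 3: p=6, C=15
  Job 4: p=11, C=26
Total completion time = 4 + 9 + 15 + 26 = 54

54


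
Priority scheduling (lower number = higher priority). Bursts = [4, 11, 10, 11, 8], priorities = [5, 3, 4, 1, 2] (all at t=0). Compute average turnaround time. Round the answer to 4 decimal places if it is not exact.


Sort by priority (ascending = highest first):
Order: [(1, 11), (2, 8), (3, 11), (4, 10), (5, 4)]
Completion times:
  Priority 1, burst=11, C=11
  Priority 2, burst=8, C=19
  Priority 3, burst=11, C=30
  Priority 4, burst=10, C=40
  Priority 5, burst=4, C=44
Average turnaround = 144/5 = 28.8

28.8


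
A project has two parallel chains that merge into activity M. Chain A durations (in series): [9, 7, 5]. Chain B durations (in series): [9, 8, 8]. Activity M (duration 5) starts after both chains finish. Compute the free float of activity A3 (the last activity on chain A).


ES(A3) = sum of predecessors on chain A = 16
EF(A3) = ES + duration = 16 + 5 = 21
Successor of A3 is M. ES(M) = max(sum(A), sum(B)) = max(21, 25) = 25
Free float = ES(successor) - EF(current) = 25 - 21 = 4

4


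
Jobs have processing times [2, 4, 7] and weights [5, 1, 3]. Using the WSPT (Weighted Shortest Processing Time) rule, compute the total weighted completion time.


Compute p/w ratios and sort ascending (WSPT): [(2, 5), (7, 3), (4, 1)]
Compute weighted completion times:
  Job (p=2,w=5): C=2, w*C=5*2=10
  Job (p=7,w=3): C=9, w*C=3*9=27
  Job (p=4,w=1): C=13, w*C=1*13=13
Total weighted completion time = 50

50


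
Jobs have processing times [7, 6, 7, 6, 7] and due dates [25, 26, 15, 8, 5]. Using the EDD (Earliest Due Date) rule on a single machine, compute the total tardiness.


Sort by due date (EDD order): [(7, 5), (6, 8), (7, 15), (7, 25), (6, 26)]
Compute completion times and tardiness:
  Job 1: p=7, d=5, C=7, tardiness=max(0,7-5)=2
  Job 2: p=6, d=8, C=13, tardiness=max(0,13-8)=5
  Job 3: p=7, d=15, C=20, tardiness=max(0,20-15)=5
  Job 4: p=7, d=25, C=27, tardiness=max(0,27-25)=2
  Job 5: p=6, d=26, C=33, tardiness=max(0,33-26)=7
Total tardiness = 21

21


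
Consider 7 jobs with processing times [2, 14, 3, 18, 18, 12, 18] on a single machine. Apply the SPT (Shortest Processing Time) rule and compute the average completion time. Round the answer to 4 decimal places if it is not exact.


Sort jobs by processing time (SPT order): [2, 3, 12, 14, 18, 18, 18]
Compute completion times sequentially:
  Job 1: processing = 2, completes at 2
  Job 2: processing = 3, completes at 5
  Job 3: processing = 12, completes at 17
  Job 4: processing = 14, completes at 31
  Job 5: processing = 18, completes at 49
  Job 6: processing = 18, completes at 67
  Job 7: processing = 18, completes at 85
Sum of completion times = 256
Average completion time = 256/7 = 36.5714

36.5714


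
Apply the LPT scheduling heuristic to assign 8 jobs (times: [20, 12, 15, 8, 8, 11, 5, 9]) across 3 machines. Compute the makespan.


Sort jobs in decreasing order (LPT): [20, 15, 12, 11, 9, 8, 8, 5]
Assign each job to the least loaded machine:
  Machine 1: jobs [20, 8], load = 28
  Machine 2: jobs [15, 9, 5], load = 29
  Machine 3: jobs [12, 11, 8], load = 31
Makespan = max load = 31

31


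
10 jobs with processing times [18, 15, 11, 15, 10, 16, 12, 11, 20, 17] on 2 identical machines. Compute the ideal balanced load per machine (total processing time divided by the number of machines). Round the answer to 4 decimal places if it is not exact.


Total processing time = 18 + 15 + 11 + 15 + 10 + 16 + 12 + 11 + 20 + 17 = 145
Number of machines = 2
Ideal balanced load = 145 / 2 = 72.5

72.5


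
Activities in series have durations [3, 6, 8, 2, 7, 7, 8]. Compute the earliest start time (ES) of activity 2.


Activity 2 starts after activities 1 through 1 complete.
Predecessor durations: [3]
ES = 3 = 3

3


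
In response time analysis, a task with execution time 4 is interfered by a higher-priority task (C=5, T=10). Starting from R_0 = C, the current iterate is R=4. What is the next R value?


R_next = C + ceil(R_prev / T_hp) * C_hp
ceil(4 / 10) = ceil(0.4) = 1
Interference = 1 * 5 = 5
R_next = 4 + 5 = 9

9


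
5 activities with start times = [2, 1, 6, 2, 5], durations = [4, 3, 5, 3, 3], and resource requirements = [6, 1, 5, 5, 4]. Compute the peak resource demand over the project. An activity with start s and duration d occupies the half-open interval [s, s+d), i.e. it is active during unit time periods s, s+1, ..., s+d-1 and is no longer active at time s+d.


Each activity i is active on [start_i, start_i + duration_i).
Compute total resource usage per time slot:
  t=0: active resources = [], total = 0
  t=1: active resources = [1], total = 1
  t=2: active resources = [6, 1, 5], total = 12
  t=3: active resources = [6, 1, 5], total = 12
  t=4: active resources = [6, 5], total = 11
  t=5: active resources = [6, 4], total = 10
  t=6: active resources = [5, 4], total = 9
  t=7: active resources = [5, 4], total = 9
  t=8: active resources = [5], total = 5
  t=9: active resources = [5], total = 5
  t=10: active resources = [5], total = 5
Peak resource demand = 12

12


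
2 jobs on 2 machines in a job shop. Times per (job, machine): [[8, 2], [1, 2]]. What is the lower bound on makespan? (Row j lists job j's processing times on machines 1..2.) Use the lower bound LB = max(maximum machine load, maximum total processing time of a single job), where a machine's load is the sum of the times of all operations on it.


Machine loads:
  Machine 1: 8 + 1 = 9
  Machine 2: 2 + 2 = 4
Max machine load = 9
Job totals:
  Job 1: 10
  Job 2: 3
Max job total = 10
Lower bound = max(9, 10) = 10

10


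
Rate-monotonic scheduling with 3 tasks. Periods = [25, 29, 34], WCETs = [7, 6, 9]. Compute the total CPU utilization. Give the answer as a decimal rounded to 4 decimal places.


Compute individual utilizations (exact fractions):
  Task 1: C/T = 7/25 (approx. 0.28)
  Task 2: C/T = 6/29 (approx. 0.2069)
  Task 3: C/T = 9/34 (approx. 0.2647)
Total utilization U = 7/25 + 6/29 + 9/34 = 18527/24650
Rounded to 4 decimal places: U = 0.7516
RM (Liu & Layland) bound for 3 tasks = 0.779763; compare with U = 18527/24650 (approx. 0.751602)
U <= bound, so schedulable by RM sufficient condition.

0.7516


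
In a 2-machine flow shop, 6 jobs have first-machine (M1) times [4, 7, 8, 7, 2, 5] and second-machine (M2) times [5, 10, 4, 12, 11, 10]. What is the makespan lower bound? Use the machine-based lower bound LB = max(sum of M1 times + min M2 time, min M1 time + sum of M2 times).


LB1 = sum(M1 times) + min(M2 times) = 33 + 4 = 37
LB2 = min(M1 times) + sum(M2 times) = 2 + 52 = 54
Lower bound = max(LB1, LB2) = max(37, 54) = 54

54


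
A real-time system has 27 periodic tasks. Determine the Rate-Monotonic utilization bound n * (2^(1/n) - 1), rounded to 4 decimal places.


Compute 2^(1/27) = 1.0260044847
Subtract 1: 1.0260044847 - 1 = 0.0260044847
Multiply by n: 27 * 0.0260044847 = 0.7021210869
Round to 4 dp: 0.7021

0.7021


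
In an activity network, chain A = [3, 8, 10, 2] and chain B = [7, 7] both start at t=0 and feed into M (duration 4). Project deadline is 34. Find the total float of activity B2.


Forward pass: ES(B2) = sum of predecessors on chain B = 7
EF = ES + duration = 7 + 7 = 14
Backward pass: LF(M) = deadline = 34; LS(M) = 34 - 4 = 30
LF(B2) = LS(M) - sum(successors on chain B) = 30 - 0 = 30
LS = LF - duration = 30 - 7 = 23
Total float = LS - ES = 23 - 7 = 16

16


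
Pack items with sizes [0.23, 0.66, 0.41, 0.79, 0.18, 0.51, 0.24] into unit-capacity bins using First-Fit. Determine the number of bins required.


Place items sequentially using First-Fit:
  Item 0.23 -> new Bin 1
  Item 0.66 -> Bin 1 (now 0.89)
  Item 0.41 -> new Bin 2
  Item 0.79 -> new Bin 3
  Item 0.18 -> Bin 2 (now 0.59)
  Item 0.51 -> new Bin 4
  Item 0.24 -> Bin 2 (now 0.83)
Total bins used = 4

4


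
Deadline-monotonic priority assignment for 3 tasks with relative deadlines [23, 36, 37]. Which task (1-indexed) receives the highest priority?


Sort tasks by relative deadline (ascending):
  Task 1: deadline = 23
  Task 2: deadline = 36
  Task 3: deadline = 37
Priority order (highest first): [1, 2, 3]
Highest priority task = 1

1


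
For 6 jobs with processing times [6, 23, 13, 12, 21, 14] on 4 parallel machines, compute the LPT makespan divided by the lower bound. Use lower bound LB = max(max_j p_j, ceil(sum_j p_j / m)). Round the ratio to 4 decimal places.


LPT order: [23, 21, 14, 13, 12, 6]
Machine loads after assignment: [23, 21, 20, 25]
LPT makespan = 25
Lower bound = max(max_job, ceil(total/4)) = max(23, 23) = 23
Ratio = 25 / 23 = 1.087

1.087


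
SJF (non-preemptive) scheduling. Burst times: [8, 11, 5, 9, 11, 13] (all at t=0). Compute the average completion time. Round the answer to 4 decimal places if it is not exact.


SJF order (ascending): [5, 8, 9, 11, 11, 13]
Completion times:
  Job 1: burst=5, C=5
  Job 2: burst=8, C=13
  Job 3: burst=9, C=22
  Job 4: burst=11, C=33
  Job 5: burst=11, C=44
  Job 6: burst=13, C=57
Average completion = 174/6 = 29.0

29.0


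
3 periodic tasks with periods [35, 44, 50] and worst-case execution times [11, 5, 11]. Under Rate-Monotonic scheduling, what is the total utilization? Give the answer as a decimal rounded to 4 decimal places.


Compute individual utilizations (exact fractions):
  Task 1: C/T = 11/35 (approx. 0.3143)
  Task 2: C/T = 5/44 (approx. 0.1136)
  Task 3: C/T = 11/50 (approx. 0.22)
Total utilization U = 11/35 + 5/44 + 11/50 = 4989/7700
Rounded to 4 decimal places: U = 0.6479
RM (Liu & Layland) bound for 3 tasks = 0.779763; compare with U = 4989/7700 (approx. 0.647922)
U <= bound, so schedulable by RM sufficient condition.

0.6479


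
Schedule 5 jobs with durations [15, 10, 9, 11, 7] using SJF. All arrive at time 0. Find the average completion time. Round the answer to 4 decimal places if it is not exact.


SJF order (ascending): [7, 9, 10, 11, 15]
Completion times:
  Job 1: burst=7, C=7
  Job 2: burst=9, C=16
  Job 3: burst=10, C=26
  Job 4: burst=11, C=37
  Job 5: burst=15, C=52
Average completion = 138/5 = 27.6

27.6


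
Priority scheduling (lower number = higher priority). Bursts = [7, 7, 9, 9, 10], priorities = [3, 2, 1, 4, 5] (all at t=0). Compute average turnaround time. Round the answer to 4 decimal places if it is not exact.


Sort by priority (ascending = highest first):
Order: [(1, 9), (2, 7), (3, 7), (4, 9), (5, 10)]
Completion times:
  Priority 1, burst=9, C=9
  Priority 2, burst=7, C=16
  Priority 3, burst=7, C=23
  Priority 4, burst=9, C=32
  Priority 5, burst=10, C=42
Average turnaround = 122/5 = 24.4

24.4


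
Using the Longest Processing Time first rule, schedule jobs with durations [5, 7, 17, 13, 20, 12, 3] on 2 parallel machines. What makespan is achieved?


Sort jobs in decreasing order (LPT): [20, 17, 13, 12, 7, 5, 3]
Assign each job to the least loaded machine:
  Machine 1: jobs [20, 12, 5, 3], load = 40
  Machine 2: jobs [17, 13, 7], load = 37
Makespan = max load = 40

40


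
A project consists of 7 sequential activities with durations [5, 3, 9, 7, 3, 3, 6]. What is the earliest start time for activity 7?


Activity 7 starts after activities 1 through 6 complete.
Predecessor durations: [5, 3, 9, 7, 3, 3]
ES = 5 + 3 + 9 + 7 + 3 + 3 = 30

30


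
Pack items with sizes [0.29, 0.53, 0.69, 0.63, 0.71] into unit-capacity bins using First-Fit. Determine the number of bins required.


Place items sequentially using First-Fit:
  Item 0.29 -> new Bin 1
  Item 0.53 -> Bin 1 (now 0.82)
  Item 0.69 -> new Bin 2
  Item 0.63 -> new Bin 3
  Item 0.71 -> new Bin 4
Total bins used = 4

4


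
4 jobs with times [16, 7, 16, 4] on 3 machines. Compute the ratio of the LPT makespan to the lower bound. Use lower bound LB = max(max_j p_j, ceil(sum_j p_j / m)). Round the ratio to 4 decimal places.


LPT order: [16, 16, 7, 4]
Machine loads after assignment: [16, 16, 11]
LPT makespan = 16
Lower bound = max(max_job, ceil(total/3)) = max(16, 15) = 16
Ratio = 16 / 16 = 1.0

1.0


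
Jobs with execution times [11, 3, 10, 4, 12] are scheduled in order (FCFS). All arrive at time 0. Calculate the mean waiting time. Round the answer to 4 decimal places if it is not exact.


FCFS order (as given): [11, 3, 10, 4, 12]
Waiting times:
  Job 1: wait = 0
  Job 2: wait = 11
  Job 3: wait = 14
  Job 4: wait = 24
  Job 5: wait = 28
Sum of waiting times = 77
Average waiting time = 77/5 = 15.4

15.4


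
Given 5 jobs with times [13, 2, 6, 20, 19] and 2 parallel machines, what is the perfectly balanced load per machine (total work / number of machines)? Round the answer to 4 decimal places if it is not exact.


Total processing time = 13 + 2 + 6 + 20 + 19 = 60
Number of machines = 2
Ideal balanced load = 60 / 2 = 30.0

30.0


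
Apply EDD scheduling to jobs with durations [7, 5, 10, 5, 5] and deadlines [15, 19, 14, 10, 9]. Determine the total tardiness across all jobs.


Sort by due date (EDD order): [(5, 9), (5, 10), (10, 14), (7, 15), (5, 19)]
Compute completion times and tardiness:
  Job 1: p=5, d=9, C=5, tardiness=max(0,5-9)=0
  Job 2: p=5, d=10, C=10, tardiness=max(0,10-10)=0
  Job 3: p=10, d=14, C=20, tardiness=max(0,20-14)=6
  Job 4: p=7, d=15, C=27, tardiness=max(0,27-15)=12
  Job 5: p=5, d=19, C=32, tardiness=max(0,32-19)=13
Total tardiness = 31

31


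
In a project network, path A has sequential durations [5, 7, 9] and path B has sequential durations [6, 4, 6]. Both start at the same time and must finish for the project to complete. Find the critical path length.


Path A total = 5 + 7 + 9 = 21
Path B total = 6 + 4 + 6 = 16
Critical path = longest path = max(21, 16) = 21

21


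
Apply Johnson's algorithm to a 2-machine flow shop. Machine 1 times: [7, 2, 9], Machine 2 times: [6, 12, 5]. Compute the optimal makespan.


Apply Johnson's rule:
  Group 1 (a <= b): [(2, 2, 12)]
  Group 2 (a > b): [(1, 7, 6), (3, 9, 5)]
Optimal job order: [2, 1, 3]
Schedule:
  Job 2: M1 done at 2, M2 done at 14
  Job 1: M1 done at 9, M2 done at 20
  Job 3: M1 done at 18, M2 done at 25
Makespan = 25

25


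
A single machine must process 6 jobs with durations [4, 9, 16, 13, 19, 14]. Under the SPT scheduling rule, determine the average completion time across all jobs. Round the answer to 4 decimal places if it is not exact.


Sort jobs by processing time (SPT order): [4, 9, 13, 14, 16, 19]
Compute completion times sequentially:
  Job 1: processing = 4, completes at 4
  Job 2: processing = 9, completes at 13
  Job 3: processing = 13, completes at 26
  Job 4: processing = 14, completes at 40
  Job 5: processing = 16, completes at 56
  Job 6: processing = 19, completes at 75
Sum of completion times = 214
Average completion time = 214/6 = 35.6667

35.6667


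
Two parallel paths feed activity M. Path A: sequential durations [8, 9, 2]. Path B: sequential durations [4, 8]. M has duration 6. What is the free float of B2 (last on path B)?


ES(B2) = sum of predecessors on chain B = 4
EF(B2) = ES + duration = 4 + 8 = 12
Successor of B2 is M. ES(M) = max(sum(A), sum(B)) = max(19, 12) = 19
Free float = ES(successor) - EF(current) = 19 - 12 = 7

7


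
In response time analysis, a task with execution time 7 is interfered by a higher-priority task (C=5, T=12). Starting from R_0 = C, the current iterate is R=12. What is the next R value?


R_next = C + ceil(R_prev / T_hp) * C_hp
ceil(12 / 12) = ceil(1.0) = 1
Interference = 1 * 5 = 5
R_next = 7 + 5 = 12
R_next = R_prev, so the iteration has converged (response time = 12).

12


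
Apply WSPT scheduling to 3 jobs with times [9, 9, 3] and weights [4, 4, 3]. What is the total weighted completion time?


Compute p/w ratios and sort ascending (WSPT): [(3, 3), (9, 4), (9, 4)]
Compute weighted completion times:
  Job (p=3,w=3): C=3, w*C=3*3=9
  Job (p=9,w=4): C=12, w*C=4*12=48
  Job (p=9,w=4): C=21, w*C=4*21=84
Total weighted completion time = 141

141


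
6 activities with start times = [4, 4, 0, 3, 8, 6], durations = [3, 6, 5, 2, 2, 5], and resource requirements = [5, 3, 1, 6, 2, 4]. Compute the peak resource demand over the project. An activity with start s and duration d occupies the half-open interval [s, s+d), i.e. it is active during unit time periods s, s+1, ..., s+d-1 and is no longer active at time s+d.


Each activity i is active on [start_i, start_i + duration_i).
Compute total resource usage per time slot:
  t=0: active resources = [1], total = 1
  t=1: active resources = [1], total = 1
  t=2: active resources = [1], total = 1
  t=3: active resources = [1, 6], total = 7
  t=4: active resources = [5, 3, 1, 6], total = 15
  t=5: active resources = [5, 3], total = 8
  t=6: active resources = [5, 3, 4], total = 12
  t=7: active resources = [3, 4], total = 7
  t=8: active resources = [3, 2, 4], total = 9
  t=9: active resources = [3, 2, 4], total = 9
  t=10: active resources = [4], total = 4
Peak resource demand = 15

15


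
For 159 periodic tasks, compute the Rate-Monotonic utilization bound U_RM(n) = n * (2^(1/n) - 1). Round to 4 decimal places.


Compute 2^(1/159) = 1.0043689323
Subtract 1: 1.0043689323 - 1 = 0.0043689323
Multiply by n: 159 * 0.0043689323 = 0.6946602357
Round to 4 dp: 0.6947

0.6947


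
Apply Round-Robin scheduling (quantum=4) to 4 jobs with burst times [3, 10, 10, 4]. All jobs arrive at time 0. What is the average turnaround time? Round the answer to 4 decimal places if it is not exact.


Time quantum = 4
Execution trace:
  J1 runs 3 units, time = 3
  J2 runs 4 units, time = 7
  J3 runs 4 units, time = 11
  J4 runs 4 units, time = 15
  J2 runs 4 units, time = 19
  J3 runs 4 units, time = 23
  J2 runs 2 units, time = 25
  J3 runs 2 units, time = 27
Finish times: [3, 25, 27, 15]
Average turnaround = 70/4 = 17.5

17.5


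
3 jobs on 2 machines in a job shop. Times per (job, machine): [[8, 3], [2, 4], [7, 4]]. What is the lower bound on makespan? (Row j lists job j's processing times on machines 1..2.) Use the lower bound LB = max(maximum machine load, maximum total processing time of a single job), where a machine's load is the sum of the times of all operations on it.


Machine loads:
  Machine 1: 8 + 2 + 7 = 17
  Machine 2: 3 + 4 + 4 = 11
Max machine load = 17
Job totals:
  Job 1: 11
  Job 2: 6
  Job 3: 11
Max job total = 11
Lower bound = max(17, 11) = 17

17


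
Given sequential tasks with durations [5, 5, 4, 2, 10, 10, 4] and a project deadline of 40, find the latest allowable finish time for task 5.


LF(activity 5) = deadline - sum of successor durations
Successors: activities 6 through 7 with durations [10, 4]
Sum of successor durations = 14
LF = 40 - 14 = 26

26


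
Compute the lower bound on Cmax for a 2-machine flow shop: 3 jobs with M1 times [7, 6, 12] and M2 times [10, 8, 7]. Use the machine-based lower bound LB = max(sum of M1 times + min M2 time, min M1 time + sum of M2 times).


LB1 = sum(M1 times) + min(M2 times) = 25 + 7 = 32
LB2 = min(M1 times) + sum(M2 times) = 6 + 25 = 31
Lower bound = max(LB1, LB2) = max(32, 31) = 32

32


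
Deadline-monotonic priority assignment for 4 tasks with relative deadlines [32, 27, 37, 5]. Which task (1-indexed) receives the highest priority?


Sort tasks by relative deadline (ascending):
  Task 4: deadline = 5
  Task 2: deadline = 27
  Task 1: deadline = 32
  Task 3: deadline = 37
Priority order (highest first): [4, 2, 1, 3]
Highest priority task = 4

4


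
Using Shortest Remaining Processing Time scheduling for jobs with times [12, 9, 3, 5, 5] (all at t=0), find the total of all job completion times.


Since all jobs arrive at t=0, SRPT equals SPT ordering.
SPT order: [3, 5, 5, 9, 12]
Completion times:
  Job 1: p=3, C=3
  Job 2: p=5, C=8
  Job 3: p=5, C=13
  Job 4: p=9, C=22
  Job 5: p=12, C=34
Total completion time = 3 + 8 + 13 + 22 + 34 = 80

80


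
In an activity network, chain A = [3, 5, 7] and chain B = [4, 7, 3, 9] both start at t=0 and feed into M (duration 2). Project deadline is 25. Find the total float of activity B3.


Forward pass: ES(B3) = sum of predecessors on chain B = 11
EF = ES + duration = 11 + 3 = 14
Backward pass: LF(M) = deadline = 25; LS(M) = 25 - 2 = 23
LF(B3) = LS(M) - sum(successors on chain B) = 23 - 9 = 14
LS = LF - duration = 14 - 3 = 11
Total float = LS - ES = 11 - 11 = 0

0


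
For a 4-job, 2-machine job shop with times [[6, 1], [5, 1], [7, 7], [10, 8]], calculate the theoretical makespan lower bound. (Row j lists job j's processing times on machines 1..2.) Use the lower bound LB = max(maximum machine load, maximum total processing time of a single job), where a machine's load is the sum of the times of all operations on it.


Machine loads:
  Machine 1: 6 + 5 + 7 + 10 = 28
  Machine 2: 1 + 1 + 7 + 8 = 17
Max machine load = 28
Job totals:
  Job 1: 7
  Job 2: 6
  Job 3: 14
  Job 4: 18
Max job total = 18
Lower bound = max(28, 18) = 28

28


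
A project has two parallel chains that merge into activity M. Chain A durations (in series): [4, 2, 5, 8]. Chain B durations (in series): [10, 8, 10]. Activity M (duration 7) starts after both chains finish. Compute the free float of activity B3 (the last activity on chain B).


ES(B3) = sum of predecessors on chain B = 18
EF(B3) = ES + duration = 18 + 10 = 28
Successor of B3 is M. ES(M) = max(sum(A), sum(B)) = max(19, 28) = 28
Free float = ES(successor) - EF(current) = 28 - 28 = 0

0


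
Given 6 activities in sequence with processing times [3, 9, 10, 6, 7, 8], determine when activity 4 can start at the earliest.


Activity 4 starts after activities 1 through 3 complete.
Predecessor durations: [3, 9, 10]
ES = 3 + 9 + 10 = 22

22


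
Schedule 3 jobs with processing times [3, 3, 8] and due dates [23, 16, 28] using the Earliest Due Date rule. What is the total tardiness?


Sort by due date (EDD order): [(3, 16), (3, 23), (8, 28)]
Compute completion times and tardiness:
  Job 1: p=3, d=16, C=3, tardiness=max(0,3-16)=0
  Job 2: p=3, d=23, C=6, tardiness=max(0,6-23)=0
  Job 3: p=8, d=28, C=14, tardiness=max(0,14-28)=0
Total tardiness = 0

0


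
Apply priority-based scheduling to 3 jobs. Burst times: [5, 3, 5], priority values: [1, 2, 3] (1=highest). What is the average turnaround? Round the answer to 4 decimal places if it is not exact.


Sort by priority (ascending = highest first):
Order: [(1, 5), (2, 3), (3, 5)]
Completion times:
  Priority 1, burst=5, C=5
  Priority 2, burst=3, C=8
  Priority 3, burst=5, C=13
Average turnaround = 26/3 = 8.6667

8.6667


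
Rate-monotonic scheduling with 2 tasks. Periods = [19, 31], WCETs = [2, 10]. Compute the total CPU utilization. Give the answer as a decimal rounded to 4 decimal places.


Compute individual utilizations (exact fractions):
  Task 1: C/T = 2/19 (approx. 0.1053)
  Task 2: C/T = 10/31 (approx. 0.3226)
Total utilization U = 2/19 + 10/31 = 252/589
Rounded to 4 decimal places: U = 0.4278
RM (Liu & Layland) bound for 2 tasks = 0.828427; compare with U = 252/589 (approx. 0.427844)
U <= bound, so schedulable by RM sufficient condition.

0.4278


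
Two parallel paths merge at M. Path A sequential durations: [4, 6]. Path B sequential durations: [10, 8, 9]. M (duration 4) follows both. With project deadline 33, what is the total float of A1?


Forward pass: ES(A1) = sum of predecessors on chain A = 0
EF = ES + duration = 0 + 4 = 4
Backward pass: LF(M) = deadline = 33; LS(M) = 33 - 4 = 29
LF(A1) = LS(M) - sum(successors on chain A) = 29 - 6 = 23
LS = LF - duration = 23 - 4 = 19
Total float = LS - ES = 19 - 0 = 19

19


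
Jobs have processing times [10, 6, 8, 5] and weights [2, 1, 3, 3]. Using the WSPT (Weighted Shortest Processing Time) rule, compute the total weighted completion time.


Compute p/w ratios and sort ascending (WSPT): [(5, 3), (8, 3), (10, 2), (6, 1)]
Compute weighted completion times:
  Job (p=5,w=3): C=5, w*C=3*5=15
  Job (p=8,w=3): C=13, w*C=3*13=39
  Job (p=10,w=2): C=23, w*C=2*23=46
  Job (p=6,w=1): C=29, w*C=1*29=29
Total weighted completion time = 129

129


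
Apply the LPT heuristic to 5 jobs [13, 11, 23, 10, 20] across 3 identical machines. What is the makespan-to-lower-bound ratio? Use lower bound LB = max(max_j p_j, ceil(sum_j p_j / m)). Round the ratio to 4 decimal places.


LPT order: [23, 20, 13, 11, 10]
Machine loads after assignment: [23, 30, 24]
LPT makespan = 30
Lower bound = max(max_job, ceil(total/3)) = max(23, 26) = 26
Ratio = 30 / 26 = 1.1538

1.1538


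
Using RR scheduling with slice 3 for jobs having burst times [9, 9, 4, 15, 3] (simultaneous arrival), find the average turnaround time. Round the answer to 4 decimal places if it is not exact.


Time quantum = 3
Execution trace:
  J1 runs 3 units, time = 3
  J2 runs 3 units, time = 6
  J3 runs 3 units, time = 9
  J4 runs 3 units, time = 12
  J5 runs 3 units, time = 15
  J1 runs 3 units, time = 18
  J2 runs 3 units, time = 21
  J3 runs 1 units, time = 22
  J4 runs 3 units, time = 25
  J1 runs 3 units, time = 28
  J2 runs 3 units, time = 31
  J4 runs 3 units, time = 34
  J4 runs 3 units, time = 37
  J4 runs 3 units, time = 40
Finish times: [28, 31, 22, 40, 15]
Average turnaround = 136/5 = 27.2

27.2


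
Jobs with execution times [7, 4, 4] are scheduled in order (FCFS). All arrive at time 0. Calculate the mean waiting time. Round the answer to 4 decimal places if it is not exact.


FCFS order (as given): [7, 4, 4]
Waiting times:
  Job 1: wait = 0
  Job 2: wait = 7
  Job 3: wait = 11
Sum of waiting times = 18
Average waiting time = 18/3 = 6.0

6.0


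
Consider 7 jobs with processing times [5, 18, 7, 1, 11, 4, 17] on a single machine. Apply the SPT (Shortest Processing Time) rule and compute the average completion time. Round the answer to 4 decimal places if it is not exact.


Sort jobs by processing time (SPT order): [1, 4, 5, 7, 11, 17, 18]
Compute completion times sequentially:
  Job 1: processing = 1, completes at 1
  Job 2: processing = 4, completes at 5
  Job 3: processing = 5, completes at 10
  Job 4: processing = 7, completes at 17
  Job 5: processing = 11, completes at 28
  Job 6: processing = 17, completes at 45
  Job 7: processing = 18, completes at 63
Sum of completion times = 169
Average completion time = 169/7 = 24.1429

24.1429


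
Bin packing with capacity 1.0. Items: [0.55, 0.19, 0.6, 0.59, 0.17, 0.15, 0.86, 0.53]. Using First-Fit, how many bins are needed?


Place items sequentially using First-Fit:
  Item 0.55 -> new Bin 1
  Item 0.19 -> Bin 1 (now 0.74)
  Item 0.6 -> new Bin 2
  Item 0.59 -> new Bin 3
  Item 0.17 -> Bin 1 (now 0.91)
  Item 0.15 -> Bin 2 (now 0.75)
  Item 0.86 -> new Bin 4
  Item 0.53 -> new Bin 5
Total bins used = 5

5


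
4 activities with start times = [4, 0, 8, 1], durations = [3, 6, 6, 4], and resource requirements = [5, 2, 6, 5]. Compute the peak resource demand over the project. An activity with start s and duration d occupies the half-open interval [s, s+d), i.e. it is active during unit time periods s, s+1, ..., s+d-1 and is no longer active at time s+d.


Each activity i is active on [start_i, start_i + duration_i).
Compute total resource usage per time slot:
  t=0: active resources = [2], total = 2
  t=1: active resources = [2, 5], total = 7
  t=2: active resources = [2, 5], total = 7
  t=3: active resources = [2, 5], total = 7
  t=4: active resources = [5, 2, 5], total = 12
  t=5: active resources = [5, 2], total = 7
  t=6: active resources = [5], total = 5
  t=7: active resources = [], total = 0
  t=8: active resources = [6], total = 6
  t=9: active resources = [6], total = 6
  t=10: active resources = [6], total = 6
  t=11: active resources = [6], total = 6
  t=12: active resources = [6], total = 6
  t=13: active resources = [6], total = 6
Peak resource demand = 12

12


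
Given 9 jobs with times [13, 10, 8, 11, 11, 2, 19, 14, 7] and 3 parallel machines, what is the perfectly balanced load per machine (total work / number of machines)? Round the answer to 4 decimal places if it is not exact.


Total processing time = 13 + 10 + 8 + 11 + 11 + 2 + 19 + 14 + 7 = 95
Number of machines = 3
Ideal balanced load = 95 / 3 = 31.6667

31.6667


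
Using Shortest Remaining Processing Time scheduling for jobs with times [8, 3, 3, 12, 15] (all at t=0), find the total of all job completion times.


Since all jobs arrive at t=0, SRPT equals SPT ordering.
SPT order: [3, 3, 8, 12, 15]
Completion times:
  Job 1: p=3, C=3
  Job 2: p=3, C=6
  Job 3: p=8, C=14
  Job 4: p=12, C=26
  Job 5: p=15, C=41
Total completion time = 3 + 6 + 14 + 26 + 41 = 90

90


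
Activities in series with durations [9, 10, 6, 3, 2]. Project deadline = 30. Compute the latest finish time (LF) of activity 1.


LF(activity 1) = deadline - sum of successor durations
Successors: activities 2 through 5 with durations [10, 6, 3, 2]
Sum of successor durations = 21
LF = 30 - 21 = 9

9


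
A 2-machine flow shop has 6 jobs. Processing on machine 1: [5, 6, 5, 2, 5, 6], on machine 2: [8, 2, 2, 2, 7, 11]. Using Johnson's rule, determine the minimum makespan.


Apply Johnson's rule:
  Group 1 (a <= b): [(4, 2, 2), (1, 5, 8), (5, 5, 7), (6, 6, 11)]
  Group 2 (a > b): [(2, 6, 2), (3, 5, 2)]
Optimal job order: [4, 1, 5, 6, 2, 3]
Schedule:
  Job 4: M1 done at 2, M2 done at 4
  Job 1: M1 done at 7, M2 done at 15
  Job 5: M1 done at 12, M2 done at 22
  Job 6: M1 done at 18, M2 done at 33
  Job 2: M1 done at 24, M2 done at 35
  Job 3: M1 done at 29, M2 done at 37
Makespan = 37

37


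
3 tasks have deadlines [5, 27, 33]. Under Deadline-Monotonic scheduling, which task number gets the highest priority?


Sort tasks by relative deadline (ascending):
  Task 1: deadline = 5
  Task 2: deadline = 27
  Task 3: deadline = 33
Priority order (highest first): [1, 2, 3]
Highest priority task = 1

1


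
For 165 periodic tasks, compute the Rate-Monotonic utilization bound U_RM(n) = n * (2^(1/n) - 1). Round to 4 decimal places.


Compute 2^(1/165) = 1.0042097281
Subtract 1: 1.0042097281 - 1 = 0.0042097281
Multiply by n: 165 * 0.0042097281 = 0.6946051365
Round to 4 dp: 0.6946

0.6946


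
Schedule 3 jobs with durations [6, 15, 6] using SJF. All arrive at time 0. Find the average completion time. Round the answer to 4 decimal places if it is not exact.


SJF order (ascending): [6, 6, 15]
Completion times:
  Job 1: burst=6, C=6
  Job 2: burst=6, C=12
  Job 3: burst=15, C=27
Average completion = 45/3 = 15.0

15.0


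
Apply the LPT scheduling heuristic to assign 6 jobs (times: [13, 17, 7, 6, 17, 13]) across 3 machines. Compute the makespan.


Sort jobs in decreasing order (LPT): [17, 17, 13, 13, 7, 6]
Assign each job to the least loaded machine:
  Machine 1: jobs [17, 7], load = 24
  Machine 2: jobs [17, 6], load = 23
  Machine 3: jobs [13, 13], load = 26
Makespan = max load = 26

26


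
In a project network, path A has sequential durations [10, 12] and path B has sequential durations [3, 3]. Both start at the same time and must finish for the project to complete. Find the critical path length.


Path A total = 10 + 12 = 22
Path B total = 3 + 3 = 6
Critical path = longest path = max(22, 6) = 22

22
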